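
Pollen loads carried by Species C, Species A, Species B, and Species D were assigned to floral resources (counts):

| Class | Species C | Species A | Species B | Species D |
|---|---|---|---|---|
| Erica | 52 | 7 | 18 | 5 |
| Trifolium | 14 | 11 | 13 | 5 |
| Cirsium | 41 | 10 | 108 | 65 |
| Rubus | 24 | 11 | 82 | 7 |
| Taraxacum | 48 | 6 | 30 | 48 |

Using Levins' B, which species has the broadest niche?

Proportions for Species C (n=179): 52/179=0.2905, 14/179=0.0782, 41/179=0.2291, 24/179=0.1341, 48/179=0.2682
Proportions for Species A (n=45): 7/45=0.1556, 11/45=0.2444, 10/45=0.2222, 11/45=0.2444, 6/45=0.1333
Proportions for Species B (n=251): 18/251=0.0717, 13/251=0.0518, 108/251=0.4303, 82/251=0.3267, 30/251=0.1195
Proportions for Species D (n=130): 5/130=0.0385, 5/130=0.0385, 65/130=0.5000, 7/130=0.0538, 48/130=0.3692
Σp_Cᵢ² = 0.2905² + 0.0782² + 0.2291² + 0.1341² + 0.2682² = 0.084390 + 0.006115 + 0.052487 + 0.017983 + 0.071931 = 0.232906
B_C = 1 / 0.232906 = 4.2936
Σp_Aᵢ² = 0.1556² + 0.2444² + 0.2222² + 0.2444² + 0.1333² = 0.024211 + 0.059731 + 0.049373 + 0.059731 + 0.017769 = 0.210815
B_A = 1 / 0.210815 = 4.7435
Σp_Bᵢ² = 0.0717² + 0.0518² + 0.4303² + 0.3267² + 0.1195² = 0.005141 + 0.002683 + 0.185158 + 0.106733 + 0.014280 = 0.313995
B_B = 1 / 0.313995 = 3.1848
Σp_Dᵢ² = 0.0385² + 0.0385² + 0.5000² + 0.0538² + 0.3692² = 0.001482 + 0.001482 + 0.250000 + 0.002894 + 0.136309 = 0.392167
B_D = 1 / 0.392167 = 2.5499
Highest B → broadest niche (most generalist): Species A (B = 4.74).

Species A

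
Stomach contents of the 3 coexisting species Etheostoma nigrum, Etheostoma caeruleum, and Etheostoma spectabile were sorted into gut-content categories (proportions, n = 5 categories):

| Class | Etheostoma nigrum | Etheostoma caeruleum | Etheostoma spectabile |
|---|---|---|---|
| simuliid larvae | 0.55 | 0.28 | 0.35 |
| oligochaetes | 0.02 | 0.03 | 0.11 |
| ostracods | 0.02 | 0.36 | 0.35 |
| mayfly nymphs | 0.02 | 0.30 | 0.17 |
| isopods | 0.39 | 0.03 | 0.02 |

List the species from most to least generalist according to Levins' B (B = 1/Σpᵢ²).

Etheostoma spectabile > Etheostoma caeruleum > Etheostoma nigrum

Σp_nigrᵢ² = 0.55² + 0.02² + 0.02² + 0.02² + 0.39² = 0.3025 + 0.0004 + 0.0004 + 0.0004 + 0.1521 = 0.4558
B_nigr = 1 / 0.4558 = 2.1939
Σp_caerᵢ² = 0.28² + 0.03² + 0.36² + 0.30² + 0.03² = 0.0784 + 0.0009 + 0.1296 + 0.0900 + 0.0009 = 0.2998
B_caer = 1 / 0.2998 = 3.3356
Σp_specᵢ² = 0.35² + 0.11² + 0.35² + 0.17² + 0.02² = 0.1225 + 0.0121 + 0.1225 + 0.0289 + 0.0004 = 0.2864
B_spec = 1 / 0.2864 = 3.4916
Ranking by B (broadest → narrowest): Etheostoma spectabile (3.49) > Etheostoma caeruleum (3.34) > Etheostoma nigrum (2.19)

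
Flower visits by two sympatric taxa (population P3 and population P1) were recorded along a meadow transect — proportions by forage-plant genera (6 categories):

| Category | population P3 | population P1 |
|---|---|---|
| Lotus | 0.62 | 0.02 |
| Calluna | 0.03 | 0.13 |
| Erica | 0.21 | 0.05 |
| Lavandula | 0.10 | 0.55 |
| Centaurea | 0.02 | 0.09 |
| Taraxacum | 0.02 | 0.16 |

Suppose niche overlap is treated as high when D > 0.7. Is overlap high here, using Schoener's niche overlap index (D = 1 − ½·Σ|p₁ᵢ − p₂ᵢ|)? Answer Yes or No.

Σ|p₁ᵢ − p₂ᵢ| = 0.60 + 0.10 + 0.16 + 0.45 + 0.07 + 0.14 = 1.52
D = 1 − ½ × 1.52 = 1 − 0.760 = 0.2400
D = 0.2400 < 0.7 → No.

No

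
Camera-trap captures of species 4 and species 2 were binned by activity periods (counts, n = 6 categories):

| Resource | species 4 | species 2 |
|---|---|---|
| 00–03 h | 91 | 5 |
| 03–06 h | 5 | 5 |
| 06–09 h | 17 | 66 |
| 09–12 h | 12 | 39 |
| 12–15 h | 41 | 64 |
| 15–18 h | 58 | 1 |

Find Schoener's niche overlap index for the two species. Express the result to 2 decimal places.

Proportions for species 4 (n=224): 91/224=0.4063, 5/224=0.0223, 17/224=0.0759, 12/224=0.0536, 41/224=0.1830, 58/224=0.2589
Proportions for species 2 (n=180): 5/180=0.0278, 5/180=0.0278, 66/180=0.3667, 39/180=0.2167, 64/180=0.3556, 1/180=0.0056
Σ|p₁ᵢ − p₂ᵢ| = 0.3785 + 0.0055 + 0.2908 + 0.1631 + 0.1726 + 0.2533 = 1.2638
D = 1 − ½ × 1.2638 = 1 − 0.63190 = 0.36810

0.37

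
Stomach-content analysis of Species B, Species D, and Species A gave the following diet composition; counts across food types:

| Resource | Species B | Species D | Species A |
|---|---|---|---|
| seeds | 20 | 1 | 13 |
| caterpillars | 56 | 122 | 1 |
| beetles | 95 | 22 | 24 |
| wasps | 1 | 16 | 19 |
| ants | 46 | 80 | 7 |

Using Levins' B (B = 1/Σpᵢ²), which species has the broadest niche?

Species A

Proportions for Species B (n=218): 20/218=0.0917, 56/218=0.2569, 95/218=0.4358, 1/218=0.0046, 46/218=0.2110
Proportions for Species D (n=241): 1/241=0.0041, 122/241=0.5062, 22/241=0.0913, 16/241=0.0664, 80/241=0.3320
Proportions for Species A (n=64): 13/64=0.2031, 1/64=0.0156, 24/64=0.3750, 19/64=0.2969, 7/64=0.1094
Σp_Bᵢ² = 0.0917² + 0.2569² + 0.4358² + 0.0046² + 0.2110² = 0.008409 + 0.065998 + 0.189922 + 0.000021 + 0.044521 = 0.308871
B_B = 1 / 0.308871 = 3.2376
Σp_Dᵢ² = 0.0041² + 0.5062² + 0.0913² + 0.0664² + 0.3320² = 0.000017 + 0.256238 + 0.008336 + 0.004409 + 0.110224 = 0.379224
B_D = 1 / 0.379224 = 2.6370
Σp_Aᵢ² = 0.2031² + 0.0156² + 0.3750² + 0.2969² + 0.1094² = 0.041250 + 0.000243 + 0.140625 + 0.088150 + 0.011968 = 0.282236
B_A = 1 / 0.282236 = 3.5431
Highest B → broadest niche (most generalist): Species A (B = 3.54).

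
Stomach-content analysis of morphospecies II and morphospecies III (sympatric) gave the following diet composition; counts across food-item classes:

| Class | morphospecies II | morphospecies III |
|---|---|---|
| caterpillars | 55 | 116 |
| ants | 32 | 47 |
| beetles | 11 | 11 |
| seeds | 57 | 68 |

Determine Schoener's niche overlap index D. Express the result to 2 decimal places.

Proportions for morphospecies II (n=155): 55/155=0.3548, 32/155=0.2065, 11/155=0.0710, 57/155=0.3677
Proportions for morphospecies III (n=242): 116/242=0.4793, 47/242=0.1942, 11/242=0.0455, 68/242=0.2810
Σ|p₁ᵢ − p₂ᵢ| = 0.1245 + 0.0123 + 0.0255 + 0.0867 = 0.2490
D = 1 − ½ × 0.2490 = 1 − 0.12450 = 0.87550

0.88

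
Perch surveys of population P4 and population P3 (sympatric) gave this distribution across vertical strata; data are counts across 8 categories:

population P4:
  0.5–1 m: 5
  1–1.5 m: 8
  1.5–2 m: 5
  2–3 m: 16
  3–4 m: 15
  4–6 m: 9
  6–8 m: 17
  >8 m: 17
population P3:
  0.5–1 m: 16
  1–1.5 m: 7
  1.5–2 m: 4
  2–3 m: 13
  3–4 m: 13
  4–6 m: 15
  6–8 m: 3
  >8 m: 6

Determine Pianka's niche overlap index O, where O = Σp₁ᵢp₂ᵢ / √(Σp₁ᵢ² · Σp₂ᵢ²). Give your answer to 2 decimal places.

Proportions for population P4 (n=92): 5/92=0.0543, 8/92=0.0870, 5/92=0.0543, 16/92=0.1739, 15/92=0.1630, 9/92=0.0978, 17/92=0.1848, 17/92=0.1848
Proportions for population P3 (n=77): 16/77=0.2078, 7/77=0.0909, 4/77=0.0519, 13/77=0.1688, 13/77=0.1688, 15/77=0.1948, 3/77=0.0390, 6/77=0.0779
Σ p₁ᵢp₂ᵢ = 0.011284 + 0.007908 + 0.002818 + 0.029354 + 0.027514 + 0.019051 + 0.007207 + 0.014396 = 0.119532
Σp_1ᵢ² = 0.0543² + 0.0870² + 0.0543² + 0.1739² + 0.1630² + 0.0978² + 0.1848² + 0.1848² = 0.002948 + 0.007569 + 0.002948 + 0.030241 + 0.026569 + 0.009565 + 0.034151 + 0.034151 = 0.148142
Σp_2ᵢ² = 0.2078² + 0.0909² + 0.0519² + 0.1688² + 0.1688² + 0.1948² + 0.0390² + 0.0779² = 0.043181 + 0.008263 + 0.002694 + 0.028493 + 0.028493 + 0.037947 + 0.001521 + 0.006068 = 0.156660
O = 0.119532 / √(0.148142 × 0.156660) = 0.119532 / 0.1523415 = 0.7846

0.78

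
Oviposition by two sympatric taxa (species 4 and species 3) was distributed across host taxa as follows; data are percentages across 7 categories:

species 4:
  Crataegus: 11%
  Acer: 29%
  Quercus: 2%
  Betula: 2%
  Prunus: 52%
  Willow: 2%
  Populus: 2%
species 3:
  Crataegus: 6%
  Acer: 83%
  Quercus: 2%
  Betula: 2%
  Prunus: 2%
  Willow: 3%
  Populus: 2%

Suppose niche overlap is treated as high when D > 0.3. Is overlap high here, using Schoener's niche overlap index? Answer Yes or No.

Convert percentages to proportions (divide by 100).
Σ|p₁ᵢ − p₂ᵢ| = 0.05 + 0.54 + 0.00 + 0.00 + 0.50 + 0.01 + 0.00 = 1.10
D = 1 − ½ × 1.10 = 1 − 0.550 = 0.4500
D = 0.4500 > 0.3 → Yes.

Yes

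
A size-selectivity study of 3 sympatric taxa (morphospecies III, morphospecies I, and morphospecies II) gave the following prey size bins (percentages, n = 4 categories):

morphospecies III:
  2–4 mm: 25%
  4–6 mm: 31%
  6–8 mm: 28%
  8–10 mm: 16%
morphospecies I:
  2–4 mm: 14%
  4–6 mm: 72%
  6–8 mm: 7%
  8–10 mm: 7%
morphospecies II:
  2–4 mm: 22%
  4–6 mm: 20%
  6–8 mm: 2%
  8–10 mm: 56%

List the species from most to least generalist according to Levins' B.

morphospecies III > morphospecies II > morphospecies I

Convert percentages to proportions (divide by 100).
Σp_IIIᵢ² = 0.25² + 0.31² + 0.28² + 0.16² = 0.0625 + 0.0961 + 0.0784 + 0.0256 = 0.2626
B_III = 1 / 0.2626 = 3.8081
Σp_Iᵢ² = 0.14² + 0.72² + 0.07² + 0.07² = 0.0196 + 0.5184 + 0.0049 + 0.0049 = 0.5478
B_I = 1 / 0.5478 = 1.8255
Σp_IIᵢ² = 0.22² + 0.20² + 0.02² + 0.56² = 0.0484 + 0.0400 + 0.0004 + 0.3136 = 0.4024
B_II = 1 / 0.4024 = 2.4851
Ranking by B (broadest → narrowest): morphospecies III (3.81) > morphospecies II (2.49) > morphospecies I (1.83)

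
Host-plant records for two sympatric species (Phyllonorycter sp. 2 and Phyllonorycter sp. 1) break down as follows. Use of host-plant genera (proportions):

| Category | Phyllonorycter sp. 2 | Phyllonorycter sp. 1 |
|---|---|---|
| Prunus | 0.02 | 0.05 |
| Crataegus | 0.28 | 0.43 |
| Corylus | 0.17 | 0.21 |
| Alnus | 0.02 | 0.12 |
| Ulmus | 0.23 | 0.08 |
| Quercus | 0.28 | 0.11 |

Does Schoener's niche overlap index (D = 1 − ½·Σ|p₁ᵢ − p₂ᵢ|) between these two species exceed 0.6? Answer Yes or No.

Yes

Σ|p₁ᵢ − p₂ᵢ| = 0.03 + 0.15 + 0.04 + 0.10 + 0.15 + 0.17 = 0.64
D = 1 − ½ × 0.64 = 1 − 0.320 = 0.6800
D = 0.6800 > 0.6 → Yes.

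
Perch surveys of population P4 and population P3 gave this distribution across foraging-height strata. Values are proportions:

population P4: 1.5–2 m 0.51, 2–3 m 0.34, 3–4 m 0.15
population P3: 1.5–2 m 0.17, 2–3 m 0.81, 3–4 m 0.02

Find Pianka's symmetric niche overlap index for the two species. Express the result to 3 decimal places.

0.699

Σ p₁ᵢp₂ᵢ = 0.0867 + 0.2754 + 0.0030 = 0.3651
Σp_1ᵢ² = 0.51² + 0.34² + 0.15² = 0.2601 + 0.1156 + 0.0225 = 0.3982
Σp_2ᵢ² = 0.17² + 0.81² + 0.02² = 0.0289 + 0.6561 + 0.0004 = 0.6854
O = 0.3651 / √(0.3982 × 0.6854) = 0.3651 / 0.522423 = 0.69886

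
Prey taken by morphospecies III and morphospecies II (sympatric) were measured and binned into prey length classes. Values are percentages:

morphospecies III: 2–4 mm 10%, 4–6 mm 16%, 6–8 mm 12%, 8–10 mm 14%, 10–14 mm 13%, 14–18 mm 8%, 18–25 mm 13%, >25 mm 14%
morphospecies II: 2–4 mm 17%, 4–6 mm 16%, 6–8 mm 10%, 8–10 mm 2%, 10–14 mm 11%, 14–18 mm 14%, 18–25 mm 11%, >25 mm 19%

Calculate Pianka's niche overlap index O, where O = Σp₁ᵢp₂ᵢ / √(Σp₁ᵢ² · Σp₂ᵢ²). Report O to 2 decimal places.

Convert percentages to proportions (divide by 100).
Σ p₁ᵢp₂ᵢ = 0.0170 + 0.0256 + 0.0120 + 0.0028 + 0.0143 + 0.0112 + 0.0143 + 0.0266 = 0.1238
Σp_1ᵢ² = 0.10² + 0.16² + 0.12² + 0.14² + 0.13² + 0.08² + 0.13² + 0.14² = 0.0100 + 0.0256 + 0.0144 + 0.0196 + 0.0169 + 0.0064 + 0.0169 + 0.0196 = 0.1294
Σp_2ᵢ² = 0.17² + 0.16² + 0.10² + 0.02² + 0.11² + 0.14² + 0.11² + 0.19² = 0.0289 + 0.0256 + 0.0100 + 0.0004 + 0.0121 + 0.0196 + 0.0121 + 0.0361 = 0.1448
O = 0.1238 / √(0.1294 × 0.1448) = 0.1238 / 0.13688 = 0.9044

0.90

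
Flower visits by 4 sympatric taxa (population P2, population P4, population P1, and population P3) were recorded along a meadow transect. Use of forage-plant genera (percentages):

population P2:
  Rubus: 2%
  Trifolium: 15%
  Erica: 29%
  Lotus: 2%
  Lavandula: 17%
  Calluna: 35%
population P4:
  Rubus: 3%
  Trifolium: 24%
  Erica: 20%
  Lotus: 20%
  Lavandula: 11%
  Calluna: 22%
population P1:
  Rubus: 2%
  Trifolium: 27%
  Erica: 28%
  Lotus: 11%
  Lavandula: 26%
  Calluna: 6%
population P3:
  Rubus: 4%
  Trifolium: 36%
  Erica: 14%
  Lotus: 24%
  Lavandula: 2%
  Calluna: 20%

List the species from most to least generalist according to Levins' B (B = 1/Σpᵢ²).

population P4 > population P1 > population P3 > population P2

Convert percentages to proportions (divide by 100).
Σp_P2ᵢ² = 0.02² + 0.15² + 0.29² + 0.02² + 0.17² + 0.35² = 0.0004 + 0.0225 + 0.0841 + 0.0004 + 0.0289 + 0.1225 = 0.2588
B_P2 = 1 / 0.2588 = 3.8640
Σp_P4ᵢ² = 0.03² + 0.24² + 0.20² + 0.20² + 0.11² + 0.22² = 0.0009 + 0.0576 + 0.0400 + 0.0400 + 0.0121 + 0.0484 = 0.1990
B_P4 = 1 / 0.1990 = 5.0251
Σp_P1ᵢ² = 0.02² + 0.27² + 0.28² + 0.11² + 0.26² + 0.06² = 0.0004 + 0.0729 + 0.0784 + 0.0121 + 0.0676 + 0.0036 = 0.2350
B_P1 = 1 / 0.2350 = 4.2553
Σp_P3ᵢ² = 0.04² + 0.36² + 0.14² + 0.24² + 0.02² + 0.20² = 0.0016 + 0.1296 + 0.0196 + 0.0576 + 0.0004 + 0.0400 = 0.2488
B_P3 = 1 / 0.2488 = 4.0193
Ranking by B (broadest → narrowest): population P4 (5.03) > population P1 (4.26) > population P3 (4.02) > population P2 (3.86)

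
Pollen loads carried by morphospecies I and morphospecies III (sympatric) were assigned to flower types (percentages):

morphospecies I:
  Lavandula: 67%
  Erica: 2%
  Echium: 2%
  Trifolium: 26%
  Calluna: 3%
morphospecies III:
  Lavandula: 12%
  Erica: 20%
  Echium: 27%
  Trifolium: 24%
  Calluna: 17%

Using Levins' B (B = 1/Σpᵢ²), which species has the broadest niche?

morphospecies III

Convert percentages to proportions (divide by 100).
Σp_Iᵢ² = 0.67² + 0.02² + 0.02² + 0.26² + 0.03² = 0.4489 + 0.0004 + 0.0004 + 0.0676 + 0.0009 = 0.5182
B_I = 1 / 0.5182 = 1.9298
Σp_IIIᵢ² = 0.12² + 0.20² + 0.27² + 0.24² + 0.17² = 0.0144 + 0.0400 + 0.0729 + 0.0576 + 0.0289 = 0.2138
B_III = 1 / 0.2138 = 4.6773
Highest B → broadest niche (most generalist): morphospecies III (B = 4.68).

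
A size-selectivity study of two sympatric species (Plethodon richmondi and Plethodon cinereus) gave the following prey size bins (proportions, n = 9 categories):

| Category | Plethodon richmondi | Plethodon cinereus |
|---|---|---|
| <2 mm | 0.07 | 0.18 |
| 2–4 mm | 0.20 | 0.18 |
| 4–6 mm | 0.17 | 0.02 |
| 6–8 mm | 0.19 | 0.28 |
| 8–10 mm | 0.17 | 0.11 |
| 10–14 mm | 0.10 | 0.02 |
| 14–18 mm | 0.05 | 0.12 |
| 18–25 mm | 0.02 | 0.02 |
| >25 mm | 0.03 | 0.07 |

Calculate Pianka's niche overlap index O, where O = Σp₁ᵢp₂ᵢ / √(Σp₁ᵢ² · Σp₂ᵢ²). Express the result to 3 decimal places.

Σ p₁ᵢp₂ᵢ = 0.0126 + 0.0360 + 0.0034 + 0.0532 + 0.0187 + 0.0020 + 0.0060 + 0.0004 + 0.0021 = 0.1344
Σp_1ᵢ² = 0.07² + 0.20² + 0.17² + 0.19² + 0.17² + 0.10² + 0.05² + 0.02² + 0.03² = 0.0049 + 0.0400 + 0.0289 + 0.0361 + 0.0289 + 0.0100 + 0.0025 + 0.0004 + 0.0009 = 0.1526
Σp_2ᵢ² = 0.18² + 0.18² + 0.02² + 0.28² + 0.11² + 0.02² + 0.12² + 0.02² + 0.07² = 0.0324 + 0.0324 + 0.0004 + 0.0784 + 0.0121 + 0.0004 + 0.0144 + 0.0004 + 0.0049 = 0.1758
O = 0.1344 / √(0.1526 × 0.1758) = 0.1344 / 0.163790 = 0.82056

0.821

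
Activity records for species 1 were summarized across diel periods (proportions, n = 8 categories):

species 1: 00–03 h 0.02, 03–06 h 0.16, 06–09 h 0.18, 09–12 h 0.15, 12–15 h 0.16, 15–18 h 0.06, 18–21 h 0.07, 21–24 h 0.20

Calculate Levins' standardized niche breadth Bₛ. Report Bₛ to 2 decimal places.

Σpᵢ² = 0.02² + 0.16² + 0.18² + 0.15² + 0.16² + 0.06² + 0.07² + 0.20² = 0.0004 + 0.0256 + 0.0324 + 0.0225 + 0.0256 + 0.0036 + 0.0049 + 0.0400 = 0.1550
B = 1 / 0.1550 = 6.4516
Bₛ = (B − 1)/(n − 1) = (6.4516 − 1)/(8 − 1) = 5.4516/7 = 0.7788

0.78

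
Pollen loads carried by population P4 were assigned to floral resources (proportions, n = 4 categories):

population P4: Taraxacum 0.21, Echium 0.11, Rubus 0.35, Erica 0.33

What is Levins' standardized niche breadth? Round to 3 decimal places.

0.826

Σpᵢ² = 0.21² + 0.11² + 0.35² + 0.33² = 0.0441 + 0.0121 + 0.1225 + 0.1089 = 0.2876
B = 1 / 0.2876 = 3.47705
Bₛ = (B − 1)/(n − 1) = (3.47705 − 1)/(4 − 1) = 2.47705/3 = 0.82568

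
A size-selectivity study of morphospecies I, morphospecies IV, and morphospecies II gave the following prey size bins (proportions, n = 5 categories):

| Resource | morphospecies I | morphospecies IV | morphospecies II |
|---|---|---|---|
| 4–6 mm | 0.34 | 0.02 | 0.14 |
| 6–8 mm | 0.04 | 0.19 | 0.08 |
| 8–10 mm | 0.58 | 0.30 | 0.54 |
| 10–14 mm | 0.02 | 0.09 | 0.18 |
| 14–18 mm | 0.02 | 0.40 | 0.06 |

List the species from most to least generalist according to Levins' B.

morphospecies IV > morphospecies II > morphospecies I

Σp_Iᵢ² = 0.34² + 0.04² + 0.58² + 0.02² + 0.02² = 0.1156 + 0.0016 + 0.3364 + 0.0004 + 0.0004 = 0.4544
B_I = 1 / 0.4544 = 2.2007
Σp_IVᵢ² = 0.02² + 0.19² + 0.30² + 0.09² + 0.40² = 0.0004 + 0.0361 + 0.0900 + 0.0081 + 0.1600 = 0.2946
B_IV = 1 / 0.2946 = 3.3944
Σp_IIᵢ² = 0.14² + 0.08² + 0.54² + 0.18² + 0.06² = 0.0196 + 0.0064 + 0.2916 + 0.0324 + 0.0036 = 0.3536
B_II = 1 / 0.3536 = 2.8281
Ranking by B (broadest → narrowest): morphospecies IV (3.39) > morphospecies II (2.83) > morphospecies I (2.20)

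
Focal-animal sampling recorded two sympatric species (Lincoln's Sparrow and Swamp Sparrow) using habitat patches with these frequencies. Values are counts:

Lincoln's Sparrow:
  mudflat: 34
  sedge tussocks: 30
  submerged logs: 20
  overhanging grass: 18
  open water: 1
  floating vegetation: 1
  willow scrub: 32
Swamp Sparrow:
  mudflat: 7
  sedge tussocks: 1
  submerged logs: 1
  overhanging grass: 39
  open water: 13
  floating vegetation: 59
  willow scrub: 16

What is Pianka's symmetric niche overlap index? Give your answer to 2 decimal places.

0.34

Proportions for Lincoln's Sparrow (n=136): 34/136=0.2500, 30/136=0.2206, 20/136=0.1471, 18/136=0.1324, 1/136=0.0074, 1/136=0.0074, 32/136=0.2353
Proportions for Swamp Sparrow (n=136): 7/136=0.0515, 1/136=0.0074, 1/136=0.0074, 39/136=0.2868, 13/136=0.0956, 59/136=0.4338, 16/136=0.1176
Σ p₁ᵢp₂ᵢ = 0.012875 + 0.001632 + 0.001089 + 0.037972 + 0.000707 + 0.003210 + 0.027671 = 0.085156
Σp_1ᵢ² = 0.2500² + 0.2206² + 0.1471² + 0.1324² + 0.0074² + 0.0074² + 0.2353² = 0.062500 + 0.048664 + 0.021638 + 0.017530 + 0.000055 + 0.000055 + 0.055366 = 0.205808
Σp_2ᵢ² = 0.0515² + 0.0074² + 0.0074² + 0.2868² + 0.0956² + 0.4338² + 0.1176² = 0.002652 + 0.000055 + 0.000055 + 0.082254 + 0.009139 + 0.188182 + 0.013830 = 0.296167
O = 0.085156 / √(0.205808 × 0.296167) = 0.085156 / 0.2468877 = 0.3449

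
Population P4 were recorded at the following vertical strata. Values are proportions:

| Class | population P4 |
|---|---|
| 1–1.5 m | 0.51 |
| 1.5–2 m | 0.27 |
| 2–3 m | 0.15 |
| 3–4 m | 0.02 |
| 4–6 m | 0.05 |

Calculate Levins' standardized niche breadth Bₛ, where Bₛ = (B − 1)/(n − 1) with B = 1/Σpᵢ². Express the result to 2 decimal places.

0.45

Σpᵢ² = 0.51² + 0.27² + 0.15² + 0.02² + 0.05² = 0.2601 + 0.0729 + 0.0225 + 0.0004 + 0.0025 = 0.3584
B = 1 / 0.3584 = 2.7902
Bₛ = (B − 1)/(n − 1) = (2.7902 − 1)/(5 − 1) = 1.7902/4 = 0.4476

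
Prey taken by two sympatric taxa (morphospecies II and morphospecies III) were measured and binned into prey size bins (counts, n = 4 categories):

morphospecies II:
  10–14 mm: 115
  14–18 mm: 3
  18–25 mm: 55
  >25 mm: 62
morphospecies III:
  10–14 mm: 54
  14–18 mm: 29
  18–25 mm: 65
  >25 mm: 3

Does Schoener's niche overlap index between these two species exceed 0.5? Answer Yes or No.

Yes

Proportions for morphospecies II (n=235): 115/235=0.4894, 3/235=0.0128, 55/235=0.2340, 62/235=0.2638
Proportions for morphospecies III (n=151): 54/151=0.3576, 29/151=0.1921, 65/151=0.4305, 3/151=0.0199
Σ|p₁ᵢ − p₂ᵢ| = 0.1318 + 0.1793 + 0.1965 + 0.2439 = 0.7515
D = 1 − ½ × 0.7515 = 1 − 0.37575 = 0.62425
D = 0.62425 > 0.5 → Yes.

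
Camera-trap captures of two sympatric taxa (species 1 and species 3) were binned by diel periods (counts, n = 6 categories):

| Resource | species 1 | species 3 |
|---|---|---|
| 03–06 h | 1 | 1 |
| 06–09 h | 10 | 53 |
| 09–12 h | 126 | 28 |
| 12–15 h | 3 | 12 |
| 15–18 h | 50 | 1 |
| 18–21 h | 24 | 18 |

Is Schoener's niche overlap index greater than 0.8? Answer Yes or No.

No

Proportions for species 1 (n=214): 1/214=0.0047, 10/214=0.0467, 126/214=0.5888, 3/214=0.0140, 50/214=0.2336, 24/214=0.1121
Proportions for species 3 (n=113): 1/113=0.0088, 53/113=0.4690, 28/113=0.2478, 12/113=0.1062, 1/113=0.0088, 18/113=0.1593
Σ|p₁ᵢ − p₂ᵢ| = 0.0041 + 0.4223 + 0.3410 + 0.0922 + 0.2248 + 0.0472 = 1.1316
D = 1 − ½ × 1.1316 = 1 − 0.56580 = 0.43420
D = 0.43420 < 0.8 → No.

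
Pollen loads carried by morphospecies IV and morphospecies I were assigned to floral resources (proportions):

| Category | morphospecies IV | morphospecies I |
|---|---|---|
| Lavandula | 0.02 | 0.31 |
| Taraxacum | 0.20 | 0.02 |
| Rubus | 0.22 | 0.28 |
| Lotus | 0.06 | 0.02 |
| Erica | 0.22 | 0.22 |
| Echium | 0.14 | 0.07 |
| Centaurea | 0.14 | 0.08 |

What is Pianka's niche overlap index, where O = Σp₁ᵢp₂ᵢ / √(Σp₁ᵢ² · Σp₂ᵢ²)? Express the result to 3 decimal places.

Σ p₁ᵢp₂ᵢ = 0.0062 + 0.0040 + 0.0616 + 0.0012 + 0.0484 + 0.0098 + 0.0112 = 0.1424
Σp_1ᵢ² = 0.02² + 0.20² + 0.22² + 0.06² + 0.22² + 0.14² + 0.14² = 0.0004 + 0.0400 + 0.0484 + 0.0036 + 0.0484 + 0.0196 + 0.0196 = 0.1800
Σp_2ᵢ² = 0.31² + 0.02² + 0.28² + 0.02² + 0.22² + 0.07² + 0.08² = 0.0961 + 0.0004 + 0.0784 + 0.0004 + 0.0484 + 0.0049 + 0.0064 = 0.2350
O = 0.1424 / √(0.1800 × 0.2350) = 0.1424 / 0.205670 = 0.69237

0.692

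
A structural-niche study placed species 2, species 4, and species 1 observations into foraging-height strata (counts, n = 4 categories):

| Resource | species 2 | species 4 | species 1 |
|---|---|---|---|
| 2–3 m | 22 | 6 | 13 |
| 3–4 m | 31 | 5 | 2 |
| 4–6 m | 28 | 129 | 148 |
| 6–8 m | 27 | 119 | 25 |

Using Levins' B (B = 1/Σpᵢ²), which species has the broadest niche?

species 2

Proportions for species 2 (n=108): 22/108=0.2037, 31/108=0.2870, 28/108=0.2593, 27/108=0.2500
Proportions for species 4 (n=259): 6/259=0.0232, 5/259=0.0193, 129/259=0.4981, 119/259=0.4595
Proportions for species 1 (n=188): 13/188=0.0691, 2/188=0.0106, 148/188=0.7872, 25/188=0.1330
Σp_2ᵢ² = 0.2037² + 0.2870² + 0.2593² + 0.2500² = 0.041494 + 0.082369 + 0.067236 + 0.062500 = 0.253599
B_2 = 1 / 0.253599 = 3.9432
Σp_4ᵢ² = 0.0232² + 0.0193² + 0.4981² + 0.4595² = 0.000538 + 0.000372 + 0.248104 + 0.211140 = 0.460154
B_4 = 1 / 0.460154 = 2.1732
Σp_1ᵢ² = 0.0691² + 0.0106² + 0.7872² + 0.1330² = 0.004775 + 0.000112 + 0.619684 + 0.017689 = 0.642260
B_1 = 1 / 0.642260 = 1.5570
Highest B → broadest niche (most generalist): species 2 (B = 3.94).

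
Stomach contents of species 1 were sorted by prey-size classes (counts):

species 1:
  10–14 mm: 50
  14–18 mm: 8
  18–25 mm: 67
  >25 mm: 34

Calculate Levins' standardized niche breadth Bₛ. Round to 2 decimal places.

0.69

Proportions for species 1 (n=159): 50/159=0.3145, 8/159=0.0503, 67/159=0.4214, 34/159=0.2138
Σpᵢ² = 0.3145² + 0.0503² + 0.4214² + 0.2138² = 0.098910 + 0.002530 + 0.177578 + 0.045710 = 0.324728
B = 1 / 0.324728 = 3.0795
Bₛ = (B − 1)/(n − 1) = (3.0795 − 1)/(4 − 1) = 2.0795/3 = 0.6932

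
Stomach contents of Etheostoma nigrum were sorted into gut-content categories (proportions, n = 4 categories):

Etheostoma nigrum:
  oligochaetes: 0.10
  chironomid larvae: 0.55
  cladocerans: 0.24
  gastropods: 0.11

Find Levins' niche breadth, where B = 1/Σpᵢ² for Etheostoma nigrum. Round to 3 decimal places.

Σpᵢ² = 0.10² + 0.55² + 0.24² + 0.11² = 0.0100 + 0.3025 + 0.0576 + 0.0121 = 0.3822
B = 1 / 0.3822 = 2.61643

2.616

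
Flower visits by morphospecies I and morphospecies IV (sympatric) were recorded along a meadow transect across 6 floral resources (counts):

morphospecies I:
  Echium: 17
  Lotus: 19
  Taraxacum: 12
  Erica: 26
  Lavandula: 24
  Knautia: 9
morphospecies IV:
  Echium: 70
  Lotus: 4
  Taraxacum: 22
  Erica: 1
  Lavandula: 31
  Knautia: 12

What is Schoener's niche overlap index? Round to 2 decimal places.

0.61

Proportions for morphospecies I (n=107): 17/107=0.1589, 19/107=0.1776, 12/107=0.1121, 26/107=0.2430, 24/107=0.2243, 9/107=0.0841
Proportions for morphospecies IV (n=140): 70/140=0.5000, 4/140=0.0286, 22/140=0.1571, 1/140=0.0071, 31/140=0.2214, 12/140=0.0857
Σ|p₁ᵢ − p₂ᵢ| = 0.3411 + 0.1490 + 0.0450 + 0.2359 + 0.0029 + 0.0016 = 0.7755
D = 1 − ½ × 0.7755 = 1 − 0.38775 = 0.61225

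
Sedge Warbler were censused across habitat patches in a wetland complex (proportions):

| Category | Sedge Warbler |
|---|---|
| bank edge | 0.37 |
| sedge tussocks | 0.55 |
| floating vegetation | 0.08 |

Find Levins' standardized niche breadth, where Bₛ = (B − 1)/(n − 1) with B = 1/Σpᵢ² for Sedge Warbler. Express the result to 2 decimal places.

0.62

Σpᵢ² = 0.37² + 0.55² + 0.08² = 0.1369 + 0.3025 + 0.0064 = 0.4458
B = 1 / 0.4458 = 2.2432
Bₛ = (B − 1)/(n − 1) = (2.2432 − 1)/(3 − 1) = 1.2432/2 = 0.6216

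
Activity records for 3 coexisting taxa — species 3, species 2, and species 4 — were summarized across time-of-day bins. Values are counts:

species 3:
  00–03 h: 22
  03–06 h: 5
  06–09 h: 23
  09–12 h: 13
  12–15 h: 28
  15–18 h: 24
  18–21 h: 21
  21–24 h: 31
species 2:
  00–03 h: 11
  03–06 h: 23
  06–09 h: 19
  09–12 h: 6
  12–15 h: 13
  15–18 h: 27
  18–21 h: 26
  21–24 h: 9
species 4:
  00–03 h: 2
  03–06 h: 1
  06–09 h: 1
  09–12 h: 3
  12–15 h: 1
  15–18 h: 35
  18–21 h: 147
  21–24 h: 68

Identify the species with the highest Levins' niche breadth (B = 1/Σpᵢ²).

species 3

Proportions for species 3 (n=167): 22/167=0.1317, 5/167=0.0299, 23/167=0.1377, 13/167=0.0778, 28/167=0.1677, 24/167=0.1437, 21/167=0.1257, 31/167=0.1856
Proportions for species 2 (n=134): 11/134=0.0821, 23/134=0.1716, 19/134=0.1418, 6/134=0.0448, 13/134=0.0970, 27/134=0.2015, 26/134=0.1940, 9/134=0.0672
Proportions for species 4 (n=258): 2/258=0.0078, 1/258=0.0039, 1/258=0.0039, 3/258=0.0116, 1/258=0.0039, 35/258=0.1357, 147/258=0.5698, 68/258=0.2636
Σp_3ᵢ² = 0.1317² + 0.0299² + 0.1377² + 0.0778² + 0.1677² + 0.1437² + 0.1257² + 0.1856² = 0.017345 + 0.000894 + 0.018961 + 0.006053 + 0.028123 + 0.020650 + 0.015800 + 0.034447 = 0.142273
B_3 = 1 / 0.142273 = 7.0287
Σp_2ᵢ² = 0.0821² + 0.1716² + 0.1418² + 0.0448² + 0.0970² + 0.2015² + 0.1940² + 0.0672² = 0.006740 + 0.029447 + 0.020107 + 0.002007 + 0.009409 + 0.040602 + 0.037636 + 0.004516 = 0.150464
B_2 = 1 / 0.150464 = 6.6461
Σp_4ᵢ² = 0.0078² + 0.0039² + 0.0039² + 0.0116² + 0.0039² + 0.1357² + 0.5698² + 0.2636² = 0.000061 + 0.000015 + 0.000015 + 0.000135 + 0.000015 + 0.018414 + 0.324672 + 0.069485 = 0.412812
B_4 = 1 / 0.412812 = 2.4224
Highest B → broadest niche (most generalist): species 3 (B = 7.03).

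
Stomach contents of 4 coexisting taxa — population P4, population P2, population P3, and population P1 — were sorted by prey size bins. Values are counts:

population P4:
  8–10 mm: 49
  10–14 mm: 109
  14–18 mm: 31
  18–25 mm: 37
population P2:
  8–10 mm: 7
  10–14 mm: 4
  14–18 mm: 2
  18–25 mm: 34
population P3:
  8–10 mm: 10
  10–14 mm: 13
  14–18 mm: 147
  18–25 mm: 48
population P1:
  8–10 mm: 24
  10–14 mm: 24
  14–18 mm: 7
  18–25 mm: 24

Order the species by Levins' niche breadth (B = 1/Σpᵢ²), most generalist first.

population P1 > population P4 > population P3 > population P2

Proportions for population P4 (n=226): 49/226=0.2168, 109/226=0.4823, 31/226=0.1372, 37/226=0.1637
Proportions for population P2 (n=47): 7/47=0.1489, 4/47=0.0851, 2/47=0.0426, 34/47=0.7234
Proportions for population P3 (n=218): 10/218=0.0459, 13/218=0.0596, 147/218=0.6743, 48/218=0.2202
Proportions for population P1 (n=79): 24/79=0.3038, 24/79=0.3038, 7/79=0.0886, 24/79=0.3038
Σp_P4ᵢ² = 0.2168² + 0.4823² + 0.1372² + 0.1637² = 0.047002 + 0.232613 + 0.018824 + 0.026798 = 0.325237
B_P4 = 1 / 0.325237 = 3.0747
Σp_P2ᵢ² = 0.1489² + 0.0851² + 0.0426² + 0.7234² = 0.022171 + 0.007242 + 0.001815 + 0.523308 = 0.554536
B_P2 = 1 / 0.554536 = 1.8033
Σp_P3ᵢ² = 0.0459² + 0.0596² + 0.6743² + 0.2202² = 0.002107 + 0.003552 + 0.454680 + 0.048488 = 0.508827
B_P3 = 1 / 0.508827 = 1.9653
Σp_P1ᵢ² = 0.3038² + 0.3038² + 0.0886² + 0.3038² = 0.092294 + 0.092294 + 0.007850 + 0.092294 = 0.284732
B_P1 = 1 / 0.284732 = 3.5121
Ranking by B (broadest → narrowest): population P1 (3.51) > population P4 (3.07) > population P3 (1.97) > population P2 (1.80)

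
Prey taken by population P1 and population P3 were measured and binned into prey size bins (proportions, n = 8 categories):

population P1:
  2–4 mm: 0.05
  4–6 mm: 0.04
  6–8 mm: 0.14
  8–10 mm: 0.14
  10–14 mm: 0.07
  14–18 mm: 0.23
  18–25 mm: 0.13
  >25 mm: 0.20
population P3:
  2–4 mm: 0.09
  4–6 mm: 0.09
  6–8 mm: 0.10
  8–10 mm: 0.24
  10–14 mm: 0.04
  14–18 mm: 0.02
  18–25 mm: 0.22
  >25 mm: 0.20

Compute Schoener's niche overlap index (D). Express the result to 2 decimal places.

Σ|p₁ᵢ − p₂ᵢ| = 0.04 + 0.05 + 0.04 + 0.10 + 0.03 + 0.21 + 0.09 + 0.00 = 0.56
D = 1 − ½ × 0.56 = 1 − 0.280 = 0.7200

0.72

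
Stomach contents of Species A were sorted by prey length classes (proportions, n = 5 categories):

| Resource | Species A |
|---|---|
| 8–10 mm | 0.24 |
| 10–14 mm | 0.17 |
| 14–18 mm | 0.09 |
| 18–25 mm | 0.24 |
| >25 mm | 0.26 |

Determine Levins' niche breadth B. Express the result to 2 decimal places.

Σpᵢ² = 0.24² + 0.17² + 0.09² + 0.24² + 0.26² = 0.0576 + 0.0289 + 0.0081 + 0.0576 + 0.0676 = 0.2198
B = 1 / 0.2198 = 4.5496

4.55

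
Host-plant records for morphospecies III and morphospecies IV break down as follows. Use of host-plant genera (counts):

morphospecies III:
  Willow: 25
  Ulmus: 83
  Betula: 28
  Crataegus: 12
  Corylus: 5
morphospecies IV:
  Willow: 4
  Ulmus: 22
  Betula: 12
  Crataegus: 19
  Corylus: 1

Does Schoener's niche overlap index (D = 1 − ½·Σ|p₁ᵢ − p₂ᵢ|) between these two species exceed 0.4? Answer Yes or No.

Yes

Proportions for morphospecies III (n=153): 25/153=0.1634, 83/153=0.5425, 28/153=0.1830, 12/153=0.0784, 5/153=0.0327
Proportions for morphospecies IV (n=58): 4/58=0.0690, 22/58=0.3793, 12/58=0.2069, 19/58=0.3276, 1/58=0.0172
Σ|p₁ᵢ − p₂ᵢ| = 0.0944 + 0.1632 + 0.0239 + 0.2492 + 0.0155 = 0.5462
D = 1 − ½ × 0.5462 = 1 − 0.27310 = 0.72690
D = 0.72690 > 0.4 → Yes.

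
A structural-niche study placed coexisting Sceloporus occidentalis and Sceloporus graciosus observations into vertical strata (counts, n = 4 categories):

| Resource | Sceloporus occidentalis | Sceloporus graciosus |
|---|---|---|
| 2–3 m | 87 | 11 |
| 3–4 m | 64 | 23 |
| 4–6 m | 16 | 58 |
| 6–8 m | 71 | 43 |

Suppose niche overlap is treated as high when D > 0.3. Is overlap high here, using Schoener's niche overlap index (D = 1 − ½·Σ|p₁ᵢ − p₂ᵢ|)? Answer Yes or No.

Yes

Proportions for Sceloporus occidentalis (n=238): 87/238=0.3655, 64/238=0.2689, 16/238=0.0672, 71/238=0.2983
Proportions for Sceloporus graciosus (n=135): 11/135=0.0815, 23/135=0.1704, 58/135=0.4296, 43/135=0.3185
Σ|p₁ᵢ − p₂ᵢ| = 0.2840 + 0.0985 + 0.3624 + 0.0202 = 0.7651
D = 1 − ½ × 0.7651 = 1 − 0.38255 = 0.61745
D = 0.61745 > 0.3 → Yes.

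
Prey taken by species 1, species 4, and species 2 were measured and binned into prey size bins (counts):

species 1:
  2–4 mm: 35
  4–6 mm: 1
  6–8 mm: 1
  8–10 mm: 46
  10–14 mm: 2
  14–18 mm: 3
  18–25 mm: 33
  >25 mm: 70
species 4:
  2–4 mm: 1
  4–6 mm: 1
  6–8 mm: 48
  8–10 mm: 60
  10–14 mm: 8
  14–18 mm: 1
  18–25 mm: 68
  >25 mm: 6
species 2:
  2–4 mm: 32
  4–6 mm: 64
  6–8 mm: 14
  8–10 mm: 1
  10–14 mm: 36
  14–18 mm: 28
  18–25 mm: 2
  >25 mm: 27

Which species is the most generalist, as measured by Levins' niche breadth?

Proportions for species 1 (n=191): 35/191=0.1832, 1/191=0.0052, 1/191=0.0052, 46/191=0.2408, 2/191=0.0105, 3/191=0.0157, 33/191=0.1728, 70/191=0.3665
Proportions for species 4 (n=193): 1/193=0.0052, 1/193=0.0052, 48/193=0.2487, 60/193=0.3109, 8/193=0.0415, 1/193=0.0052, 68/193=0.3523, 6/193=0.0311
Proportions for species 2 (n=204): 32/204=0.1569, 64/204=0.3137, 14/204=0.0686, 1/204=0.0049, 36/204=0.1765, 28/204=0.1373, 2/204=0.0098, 27/204=0.1324
Σp_1ᵢ² = 0.1832² + 0.0052² + 0.0052² + 0.2408² + 0.0105² + 0.0157² + 0.1728² + 0.3665² = 0.033562 + 0.000027 + 0.000027 + 0.057985 + 0.000110 + 0.000246 + 0.029860 + 0.134322 = 0.256139
B_1 = 1 / 0.256139 = 3.9041
Σp_4ᵢ² = 0.0052² + 0.0052² + 0.2487² + 0.3109² + 0.0415² + 0.0052² + 0.3523² + 0.0311² = 0.000027 + 0.000027 + 0.061852 + 0.096659 + 0.001722 + 0.000027 + 0.124115 + 0.000967 = 0.285396
B_4 = 1 / 0.285396 = 3.5039
Σp_2ᵢ² = 0.1569² + 0.3137² + 0.0686² + 0.0049² + 0.1765² + 0.1373² + 0.0098² + 0.1324² = 0.024618 + 0.098408 + 0.004706 + 0.000024 + 0.031152 + 0.018851 + 0.000096 + 0.017530 = 0.195385
B_2 = 1 / 0.195385 = 5.1181
Highest B → broadest niche (most generalist): species 2 (B = 5.12).

species 2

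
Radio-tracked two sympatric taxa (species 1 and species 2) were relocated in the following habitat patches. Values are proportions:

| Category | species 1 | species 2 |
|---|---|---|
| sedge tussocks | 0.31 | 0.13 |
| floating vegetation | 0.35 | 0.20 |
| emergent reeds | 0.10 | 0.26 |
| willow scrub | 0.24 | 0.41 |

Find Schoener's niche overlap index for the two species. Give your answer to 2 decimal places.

Σ|p₁ᵢ − p₂ᵢ| = 0.18 + 0.15 + 0.16 + 0.17 = 0.66
D = 1 − ½ × 0.66 = 1 − 0.330 = 0.6700

0.67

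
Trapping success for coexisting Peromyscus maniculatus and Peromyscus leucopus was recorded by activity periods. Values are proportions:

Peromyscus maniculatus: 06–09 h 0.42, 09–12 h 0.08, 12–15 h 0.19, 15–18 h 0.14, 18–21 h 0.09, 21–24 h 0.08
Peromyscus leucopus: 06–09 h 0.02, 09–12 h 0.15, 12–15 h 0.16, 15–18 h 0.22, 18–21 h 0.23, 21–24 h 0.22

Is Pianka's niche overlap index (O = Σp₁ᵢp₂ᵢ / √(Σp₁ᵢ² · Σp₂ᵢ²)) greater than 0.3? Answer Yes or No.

Yes

Σ p₁ᵢp₂ᵢ = 0.0084 + 0.0120 + 0.0304 + 0.0308 + 0.0207 + 0.0176 = 0.1199
Σp_1ᵢ² = 0.42² + 0.08² + 0.19² + 0.14² + 0.09² + 0.08² = 0.1764 + 0.0064 + 0.0361 + 0.0196 + 0.0081 + 0.0064 = 0.2530
Σp_2ᵢ² = 0.02² + 0.15² + 0.16² + 0.22² + 0.23² + 0.22² = 0.0004 + 0.0225 + 0.0256 + 0.0484 + 0.0529 + 0.0484 = 0.1982
O = 0.1199 / √(0.2530 × 0.1982) = 0.1199 / 0.22393 = 0.5354
O = 0.5354 > 0.3 → Yes.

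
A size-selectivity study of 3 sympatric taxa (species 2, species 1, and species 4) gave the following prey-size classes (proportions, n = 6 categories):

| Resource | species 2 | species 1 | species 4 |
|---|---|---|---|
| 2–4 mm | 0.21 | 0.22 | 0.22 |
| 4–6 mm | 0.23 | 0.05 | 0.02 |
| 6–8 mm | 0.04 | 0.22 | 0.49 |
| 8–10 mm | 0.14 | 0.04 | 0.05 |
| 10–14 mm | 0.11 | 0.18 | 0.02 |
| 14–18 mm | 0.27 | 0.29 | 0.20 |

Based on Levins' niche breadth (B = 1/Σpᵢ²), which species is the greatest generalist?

species 2

Σp_2ᵢ² = 0.21² + 0.23² + 0.04² + 0.14² + 0.11² + 0.27² = 0.0441 + 0.0529 + 0.0016 + 0.0196 + 0.0121 + 0.0729 = 0.2032
B_2 = 1 / 0.2032 = 4.9213
Σp_1ᵢ² = 0.22² + 0.05² + 0.22² + 0.04² + 0.18² + 0.29² = 0.0484 + 0.0025 + 0.0484 + 0.0016 + 0.0324 + 0.0841 = 0.2174
B_1 = 1 / 0.2174 = 4.5998
Σp_4ᵢ² = 0.22² + 0.02² + 0.49² + 0.05² + 0.02² + 0.20² = 0.0484 + 0.0004 + 0.2401 + 0.0025 + 0.0004 + 0.0400 = 0.3318
B_4 = 1 / 0.3318 = 3.0139
Highest B → broadest niche (most generalist): species 2 (B = 4.92).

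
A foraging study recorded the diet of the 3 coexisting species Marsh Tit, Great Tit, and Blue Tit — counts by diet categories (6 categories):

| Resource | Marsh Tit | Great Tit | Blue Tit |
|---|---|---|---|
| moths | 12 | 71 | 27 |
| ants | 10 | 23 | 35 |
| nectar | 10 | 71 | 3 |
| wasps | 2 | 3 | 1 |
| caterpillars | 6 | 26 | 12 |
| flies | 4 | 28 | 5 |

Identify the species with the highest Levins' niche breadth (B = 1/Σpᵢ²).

Proportions for Marsh Tit (n=44): 12/44=0.2727, 10/44=0.2273, 10/44=0.2273, 2/44=0.0455, 6/44=0.1364, 4/44=0.0909
Proportions for Great Tit (n=222): 71/222=0.3198, 23/222=0.1036, 71/222=0.3198, 3/222=0.0135, 26/222=0.1171, 28/222=0.1261
Proportions for Blue Tit (n=83): 27/83=0.3253, 35/83=0.4217, 3/83=0.0361, 1/83=0.0120, 12/83=0.1446, 5/83=0.0602
Σp_Marsᵢ² = 0.2727² + 0.2273² + 0.2273² + 0.0455² + 0.1364² + 0.0909² = 0.074365 + 0.051665 + 0.051665 + 0.002070 + 0.018605 + 0.008263 = 0.206633
B_Mars = 1 / 0.206633 = 4.8395
Σp_Greaᵢ² = 0.3198² + 0.1036² + 0.3198² + 0.0135² + 0.1171² + 0.1261² = 0.102272 + 0.010733 + 0.102272 + 0.000182 + 0.013712 + 0.015901 = 0.245072
B_Grea = 1 / 0.245072 = 4.0804
Σp_Blueᵢ² = 0.3253² + 0.4217² + 0.0361² + 0.0120² + 0.1446² + 0.0602² = 0.105820 + 0.177831 + 0.001303 + 0.000144 + 0.020909 + 0.003624 = 0.309631
B_Blue = 1 / 0.309631 = 3.2297
Highest B → broadest niche (most generalist): Marsh Tit (B = 4.84).

Marsh Tit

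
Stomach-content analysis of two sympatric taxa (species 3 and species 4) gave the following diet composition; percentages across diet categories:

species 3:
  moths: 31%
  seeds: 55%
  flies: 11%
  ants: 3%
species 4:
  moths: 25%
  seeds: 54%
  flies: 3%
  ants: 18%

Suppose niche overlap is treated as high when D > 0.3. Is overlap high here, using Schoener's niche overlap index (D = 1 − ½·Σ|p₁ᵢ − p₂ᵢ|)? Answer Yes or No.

Convert percentages to proportions (divide by 100).
Σ|p₁ᵢ − p₂ᵢ| = 0.06 + 0.01 + 0.08 + 0.15 = 0.30
D = 1 − ½ × 0.30 = 1 − 0.150 = 0.8500
D = 0.8500 > 0.3 → Yes.

Yes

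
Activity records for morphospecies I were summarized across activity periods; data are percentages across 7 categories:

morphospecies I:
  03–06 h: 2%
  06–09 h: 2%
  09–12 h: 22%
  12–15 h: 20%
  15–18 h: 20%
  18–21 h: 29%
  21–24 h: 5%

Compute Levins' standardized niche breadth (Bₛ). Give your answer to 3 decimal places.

Convert percentages to proportions (divide by 100).
Σpᵢ² = 0.02² + 0.02² + 0.22² + 0.20² + 0.20² + 0.29² + 0.05² = 0.0004 + 0.0004 + 0.0484 + 0.0400 + 0.0400 + 0.0841 + 0.0025 = 0.2158
B = 1 / 0.2158 = 4.63392
Bₛ = (B − 1)/(n − 1) = (4.63392 − 1)/(7 − 1) = 3.63392/6 = 0.60565

0.606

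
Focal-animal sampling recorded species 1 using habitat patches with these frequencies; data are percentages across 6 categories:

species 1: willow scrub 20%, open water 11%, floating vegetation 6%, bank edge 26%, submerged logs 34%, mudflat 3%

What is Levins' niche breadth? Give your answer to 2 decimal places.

4.17

Convert percentages to proportions (divide by 100).
Σpᵢ² = 0.20² + 0.11² + 0.06² + 0.26² + 0.34² + 0.03² = 0.0400 + 0.0121 + 0.0036 + 0.0676 + 0.1156 + 0.0009 = 0.2398
B = 1 / 0.2398 = 4.1701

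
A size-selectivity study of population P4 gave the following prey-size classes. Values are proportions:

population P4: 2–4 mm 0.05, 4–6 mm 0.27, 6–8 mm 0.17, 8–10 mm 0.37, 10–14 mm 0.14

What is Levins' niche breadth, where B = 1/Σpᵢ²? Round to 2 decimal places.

Σpᵢ² = 0.05² + 0.27² + 0.17² + 0.37² + 0.14² = 0.0025 + 0.0729 + 0.0289 + 0.1369 + 0.0196 = 0.2608
B = 1 / 0.2608 = 3.8344

3.83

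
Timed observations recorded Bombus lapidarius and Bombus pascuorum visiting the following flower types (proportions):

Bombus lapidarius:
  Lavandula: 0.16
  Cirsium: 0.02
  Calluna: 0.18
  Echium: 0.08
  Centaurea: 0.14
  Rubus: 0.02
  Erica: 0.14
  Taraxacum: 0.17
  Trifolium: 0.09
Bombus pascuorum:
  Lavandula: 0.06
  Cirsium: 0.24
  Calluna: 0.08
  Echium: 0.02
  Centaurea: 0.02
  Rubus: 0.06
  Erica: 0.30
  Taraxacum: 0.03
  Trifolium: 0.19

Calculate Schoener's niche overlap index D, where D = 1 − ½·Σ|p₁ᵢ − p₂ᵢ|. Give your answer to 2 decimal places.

0.48

Σ|p₁ᵢ − p₂ᵢ| = 0.10 + 0.22 + 0.10 + 0.06 + 0.12 + 0.04 + 0.16 + 0.14 + 0.10 = 1.04
D = 1 − ½ × 1.04 = 1 − 0.520 = 0.4800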